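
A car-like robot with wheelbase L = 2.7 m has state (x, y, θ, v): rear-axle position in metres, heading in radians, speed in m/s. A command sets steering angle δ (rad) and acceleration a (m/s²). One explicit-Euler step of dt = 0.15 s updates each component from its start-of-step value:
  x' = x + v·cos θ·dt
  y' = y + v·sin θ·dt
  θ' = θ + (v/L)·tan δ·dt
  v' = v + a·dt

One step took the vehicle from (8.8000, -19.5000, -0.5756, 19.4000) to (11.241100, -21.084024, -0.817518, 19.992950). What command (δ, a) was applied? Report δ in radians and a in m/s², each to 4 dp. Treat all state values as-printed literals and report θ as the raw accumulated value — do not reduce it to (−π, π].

δ = -0.2208, a = 3.9530

a = (v'−v)/dt = (0.592950)/0.15 = 3.9530
Δθ = θ'−θ = -0.241918;  (v·dt/L) = 19.4000·0.15/2.7 = 1.077778
tan δ = Δθ·L/(v·dt) = -0.224460  →  δ = -0.2208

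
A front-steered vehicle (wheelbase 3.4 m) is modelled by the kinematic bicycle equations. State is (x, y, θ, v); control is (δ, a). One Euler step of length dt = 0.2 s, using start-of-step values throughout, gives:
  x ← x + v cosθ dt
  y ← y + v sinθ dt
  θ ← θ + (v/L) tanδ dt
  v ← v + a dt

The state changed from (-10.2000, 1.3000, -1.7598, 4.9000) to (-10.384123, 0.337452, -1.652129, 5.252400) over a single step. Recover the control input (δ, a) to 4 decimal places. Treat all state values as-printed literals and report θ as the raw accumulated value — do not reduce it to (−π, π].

δ = 0.3575, a = 1.7620

a = (v'−v)/dt = (0.352400)/0.2 = 1.7620
Δθ = θ'−θ = 0.107671;  (v·dt/L) = 4.9000·0.2/3.4 = 0.288235
tan δ = Δθ·L/(v·dt) = 0.373552  →  δ = 0.3575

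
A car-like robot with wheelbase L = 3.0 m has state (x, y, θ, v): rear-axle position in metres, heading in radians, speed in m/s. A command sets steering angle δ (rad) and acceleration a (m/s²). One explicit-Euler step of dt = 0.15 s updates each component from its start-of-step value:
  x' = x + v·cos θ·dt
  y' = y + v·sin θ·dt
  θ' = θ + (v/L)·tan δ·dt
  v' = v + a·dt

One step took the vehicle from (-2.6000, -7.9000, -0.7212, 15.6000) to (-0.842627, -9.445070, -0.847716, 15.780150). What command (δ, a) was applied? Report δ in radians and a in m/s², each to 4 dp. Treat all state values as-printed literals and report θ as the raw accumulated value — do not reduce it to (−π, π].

a = (v'−v)/dt = (0.180150)/0.15 = 1.2010
Δθ = θ'−θ = -0.126516;  (v·dt/L) = 15.6000·0.15/3.0 = 0.780000
tan δ = Δθ·L/(v·dt) = -0.162200  →  δ = -0.1608

δ = -0.1608, a = 1.2010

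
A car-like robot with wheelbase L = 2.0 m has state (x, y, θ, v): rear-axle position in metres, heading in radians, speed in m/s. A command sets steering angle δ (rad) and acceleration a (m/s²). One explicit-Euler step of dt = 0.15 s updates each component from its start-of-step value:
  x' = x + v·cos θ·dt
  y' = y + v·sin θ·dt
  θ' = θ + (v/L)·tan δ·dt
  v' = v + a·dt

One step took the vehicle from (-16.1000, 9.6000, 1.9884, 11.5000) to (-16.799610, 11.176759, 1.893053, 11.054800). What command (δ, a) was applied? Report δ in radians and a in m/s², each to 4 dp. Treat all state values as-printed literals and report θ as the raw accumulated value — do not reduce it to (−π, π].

δ = -0.1101, a = -2.9680

a = (v'−v)/dt = (-0.445200)/0.15 = -2.9680
Δθ = θ'−θ = -0.095347;  (v·dt/L) = 11.5000·0.15/2.0 = 0.862500
tan δ = Δθ·L/(v·dt) = -0.110547  →  δ = -0.1101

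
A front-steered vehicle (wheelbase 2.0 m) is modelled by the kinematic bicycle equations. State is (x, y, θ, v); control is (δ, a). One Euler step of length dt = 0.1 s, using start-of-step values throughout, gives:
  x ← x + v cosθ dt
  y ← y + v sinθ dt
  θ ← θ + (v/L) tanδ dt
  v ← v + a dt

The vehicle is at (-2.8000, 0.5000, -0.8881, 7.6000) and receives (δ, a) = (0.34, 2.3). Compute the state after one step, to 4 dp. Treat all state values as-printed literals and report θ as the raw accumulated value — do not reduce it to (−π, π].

x' = -2.8000 + 7.6000·cos(-0.8881)·0.1 = -2.3205
y' = 0.5000 + 7.6000·sin(-0.8881)·0.1 = -0.0897
θ' = -0.8881 + (7.6000/2.0)·tan(0.34)·0.1 = -0.7537
v' = 7.6000 + 2.3000·0.1 = 7.8300

(-2.3205, -0.0897, -0.7537, 7.8300)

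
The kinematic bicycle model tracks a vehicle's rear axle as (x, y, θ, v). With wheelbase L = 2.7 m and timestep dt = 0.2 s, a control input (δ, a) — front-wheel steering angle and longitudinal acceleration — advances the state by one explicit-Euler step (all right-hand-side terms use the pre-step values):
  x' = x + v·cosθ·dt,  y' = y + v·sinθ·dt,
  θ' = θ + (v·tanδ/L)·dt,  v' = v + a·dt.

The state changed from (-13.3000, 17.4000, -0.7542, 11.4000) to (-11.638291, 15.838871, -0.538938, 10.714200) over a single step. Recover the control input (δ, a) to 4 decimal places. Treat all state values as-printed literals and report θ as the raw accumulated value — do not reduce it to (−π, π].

a = (v'−v)/dt = (-0.685800)/0.2 = -3.4290
Δθ = θ'−θ = 0.215262;  (v·dt/L) = 11.4000·0.2/2.7 = 0.844444
tan δ = Δθ·L/(v·dt) = 0.254916  →  δ = 0.2496

δ = 0.2496, a = -3.4290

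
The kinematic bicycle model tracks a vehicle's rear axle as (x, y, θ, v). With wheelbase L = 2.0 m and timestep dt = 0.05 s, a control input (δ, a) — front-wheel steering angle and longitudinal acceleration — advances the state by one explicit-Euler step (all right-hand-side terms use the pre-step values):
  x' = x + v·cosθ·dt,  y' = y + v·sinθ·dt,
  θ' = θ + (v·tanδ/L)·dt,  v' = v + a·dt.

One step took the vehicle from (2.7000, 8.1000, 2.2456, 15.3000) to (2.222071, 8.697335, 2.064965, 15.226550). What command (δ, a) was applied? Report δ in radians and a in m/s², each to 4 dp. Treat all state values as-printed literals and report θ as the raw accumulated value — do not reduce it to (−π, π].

δ = -0.4412, a = -1.4690

a = (v'−v)/dt = (-0.073450)/0.05 = -1.4690
Δθ = θ'−θ = -0.180635;  (v·dt/L) = 15.3000·0.05/2.0 = 0.382500
tan δ = Δθ·L/(v·dt) = -0.472248  →  δ = -0.4412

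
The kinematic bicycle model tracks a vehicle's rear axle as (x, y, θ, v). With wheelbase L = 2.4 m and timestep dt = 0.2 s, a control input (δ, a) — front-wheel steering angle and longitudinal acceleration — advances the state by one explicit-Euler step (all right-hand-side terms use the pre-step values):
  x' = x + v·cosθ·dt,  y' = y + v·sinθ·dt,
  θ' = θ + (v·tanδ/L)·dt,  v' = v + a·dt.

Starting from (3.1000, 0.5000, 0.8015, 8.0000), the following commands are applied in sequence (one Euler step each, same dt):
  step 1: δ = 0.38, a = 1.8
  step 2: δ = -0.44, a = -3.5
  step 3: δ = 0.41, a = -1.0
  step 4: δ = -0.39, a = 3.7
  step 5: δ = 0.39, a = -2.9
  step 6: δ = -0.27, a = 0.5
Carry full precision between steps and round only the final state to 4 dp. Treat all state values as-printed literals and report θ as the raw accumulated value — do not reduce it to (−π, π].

(8.8898, 7.8644, 0.8668, 7.7200)

after step 1 (δ=0.38, a=1.8): (4.213008, 1.649441, 1.067775, 8.360000)
after step 2 (δ=-0.44, a=-3.5): (5.019037, 3.114330, 0.739798, 7.660000)
after step 3 (δ=0.41, a=-1.0): (6.150579, 4.147111, 1.017238, 7.460000)
after step 4 (δ=-0.39, a=3.7): (6.934950, 5.416294, 0.761698, 8.200000)
after step 5 (δ=0.39, a=-2.9): (8.121760, 6.548143, 1.042586, 7.620000)
after step 6 (δ=-0.27, a=0.5): (8.889839, 7.864437, 0.866845, 7.720000)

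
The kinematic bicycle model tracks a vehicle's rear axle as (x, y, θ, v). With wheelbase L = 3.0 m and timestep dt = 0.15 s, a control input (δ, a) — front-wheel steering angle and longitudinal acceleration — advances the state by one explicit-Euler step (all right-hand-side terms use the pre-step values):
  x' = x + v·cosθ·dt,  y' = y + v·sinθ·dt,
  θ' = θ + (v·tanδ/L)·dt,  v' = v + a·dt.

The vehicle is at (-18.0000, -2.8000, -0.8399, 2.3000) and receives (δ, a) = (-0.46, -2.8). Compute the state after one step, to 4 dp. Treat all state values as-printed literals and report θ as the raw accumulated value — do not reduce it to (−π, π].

(-17.7697, -3.0569, -0.8969, 1.8800)

x' = -18.0000 + 2.3000·cos(-0.8399)·0.15 = -17.7697
y' = -2.8000 + 2.3000·sin(-0.8399)·0.15 = -3.0569
θ' = -0.8399 + (2.3000/3.0)·tan(-0.46)·0.15 = -0.8969
v' = 2.3000 − 2.8000·0.15 = 1.8800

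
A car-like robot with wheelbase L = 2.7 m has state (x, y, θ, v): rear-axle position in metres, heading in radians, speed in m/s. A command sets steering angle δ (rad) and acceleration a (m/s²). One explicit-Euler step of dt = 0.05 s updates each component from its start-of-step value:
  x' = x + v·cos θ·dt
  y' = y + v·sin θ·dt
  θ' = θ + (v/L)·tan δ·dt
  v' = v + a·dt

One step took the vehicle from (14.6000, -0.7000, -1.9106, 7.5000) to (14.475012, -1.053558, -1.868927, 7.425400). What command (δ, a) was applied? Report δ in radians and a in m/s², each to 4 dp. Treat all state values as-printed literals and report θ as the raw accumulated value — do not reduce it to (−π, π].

δ = 0.2915, a = -1.4920

a = (v'−v)/dt = (-0.074600)/0.05 = -1.4920
Δθ = θ'−θ = 0.041673;  (v·dt/L) = 7.5000·0.05/2.7 = 0.138889
tan δ = Δθ·L/(v·dt) = 0.300046  →  δ = 0.2915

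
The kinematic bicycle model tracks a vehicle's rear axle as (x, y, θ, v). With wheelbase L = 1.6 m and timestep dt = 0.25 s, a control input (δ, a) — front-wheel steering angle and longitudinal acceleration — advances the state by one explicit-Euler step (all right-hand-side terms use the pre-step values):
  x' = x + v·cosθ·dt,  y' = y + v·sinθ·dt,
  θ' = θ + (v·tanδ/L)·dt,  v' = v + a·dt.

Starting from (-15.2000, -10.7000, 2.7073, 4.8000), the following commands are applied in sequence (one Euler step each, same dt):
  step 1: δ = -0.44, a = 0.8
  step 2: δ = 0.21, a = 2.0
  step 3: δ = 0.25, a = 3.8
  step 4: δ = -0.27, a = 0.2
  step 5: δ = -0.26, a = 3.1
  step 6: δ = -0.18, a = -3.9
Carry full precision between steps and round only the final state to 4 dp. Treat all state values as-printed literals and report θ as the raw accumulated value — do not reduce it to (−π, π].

after step 1 (δ=-0.44, a=0.8): (-16.288601, -10.195077, 2.354215, 5.000000)
after step 2 (δ=0.21, a=2.0): (-17.170733, -9.309446, 2.520732, 5.500000)
after step 3 (δ=0.25, a=3.8): (-18.289128, -8.509560, 2.740167, 6.450000)
after step 4 (δ=-0.27, a=0.2): (-19.773442, -7.879505, 2.461246, 6.500000)
after step 5 (δ=-0.26, a=3.1): (-21.036644, -6.857279, 2.191068, 7.275000)
after step 6 (δ=-0.18, a=-3.9): (-22.093804, -5.377325, 1.984220, 6.300000)

(-22.0938, -5.3773, 1.9842, 6.3000)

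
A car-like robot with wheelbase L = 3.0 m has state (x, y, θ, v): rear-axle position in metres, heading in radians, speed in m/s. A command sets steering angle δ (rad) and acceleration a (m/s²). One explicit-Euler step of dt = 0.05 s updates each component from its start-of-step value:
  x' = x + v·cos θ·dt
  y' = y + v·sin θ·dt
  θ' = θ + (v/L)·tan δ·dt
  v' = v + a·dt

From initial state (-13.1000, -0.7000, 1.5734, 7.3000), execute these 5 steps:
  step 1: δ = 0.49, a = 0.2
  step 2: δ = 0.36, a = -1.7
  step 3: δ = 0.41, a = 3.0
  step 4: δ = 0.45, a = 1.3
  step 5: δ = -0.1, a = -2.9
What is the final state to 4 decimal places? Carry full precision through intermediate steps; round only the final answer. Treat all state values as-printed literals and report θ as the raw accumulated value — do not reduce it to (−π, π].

after step 1 (δ=0.49, a=0.2): (-13.100950, -0.335001, 1.638296, 7.310000)
after step 2 (δ=0.36, a=-1.7): (-13.125603, 0.029666, 1.684154, 7.225000)
after step 3 (δ=0.41, a=3.0): (-13.166465, 0.388598, 1.736491, 7.375000)
after step 4 (δ=0.45, a=1.3): (-13.227286, 0.752298, 1.795866, 7.440000)
after step 5 (δ=-0.1, a=-2.9): (-13.310307, 1.114915, 1.783425, 7.295000)

(-13.3103, 1.1149, 1.7834, 7.2950)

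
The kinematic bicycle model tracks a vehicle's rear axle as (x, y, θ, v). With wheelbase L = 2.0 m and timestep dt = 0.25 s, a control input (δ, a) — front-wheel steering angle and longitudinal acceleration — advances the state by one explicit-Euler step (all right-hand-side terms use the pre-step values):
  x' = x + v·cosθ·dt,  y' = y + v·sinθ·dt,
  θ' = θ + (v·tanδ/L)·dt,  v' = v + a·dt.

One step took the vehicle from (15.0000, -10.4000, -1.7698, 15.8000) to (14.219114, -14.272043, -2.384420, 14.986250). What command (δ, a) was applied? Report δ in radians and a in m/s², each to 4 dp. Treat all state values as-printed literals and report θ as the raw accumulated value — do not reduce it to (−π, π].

a = (v'−v)/dt = (-0.813750)/0.25 = -3.2550
Δθ = θ'−θ = -0.614620;  (v·dt/L) = 15.8000·0.25/2.0 = 1.975000
tan δ = Δθ·L/(v·dt) = -0.311200  →  δ = -0.3017

δ = -0.3017, a = -3.2550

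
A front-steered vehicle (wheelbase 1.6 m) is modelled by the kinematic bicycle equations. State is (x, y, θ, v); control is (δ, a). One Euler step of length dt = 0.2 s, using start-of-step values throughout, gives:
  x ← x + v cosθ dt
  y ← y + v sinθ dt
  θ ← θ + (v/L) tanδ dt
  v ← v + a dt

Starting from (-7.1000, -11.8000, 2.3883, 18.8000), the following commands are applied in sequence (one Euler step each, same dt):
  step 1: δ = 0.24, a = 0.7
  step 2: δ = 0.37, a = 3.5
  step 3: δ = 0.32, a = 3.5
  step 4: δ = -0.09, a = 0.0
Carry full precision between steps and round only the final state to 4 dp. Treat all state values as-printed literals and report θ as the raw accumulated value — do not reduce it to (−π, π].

after step 1 (δ=0.24, a=0.7): (-9.842696, -9.227994, 2.963384, 18.940000)
after step 2 (δ=0.37, a=3.5): (-13.570705, -8.556508, 3.881650, 19.640000)
after step 3 (δ=0.32, a=3.5): (-16.471257, -11.205278, 4.695211, 20.340000)
after step 4 (δ=-0.09, a=0.0): (-16.541133, -15.272677, 4.465766, 20.340000)

(-16.5411, -15.2727, 4.4658, 20.3400)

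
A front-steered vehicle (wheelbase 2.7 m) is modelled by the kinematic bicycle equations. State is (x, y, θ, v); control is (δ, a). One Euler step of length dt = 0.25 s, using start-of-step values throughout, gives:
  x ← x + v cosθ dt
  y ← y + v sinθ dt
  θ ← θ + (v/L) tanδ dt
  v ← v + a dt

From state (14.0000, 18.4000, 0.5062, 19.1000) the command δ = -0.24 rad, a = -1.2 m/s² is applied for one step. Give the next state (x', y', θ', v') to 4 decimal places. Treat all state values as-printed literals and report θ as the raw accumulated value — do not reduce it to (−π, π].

(18.1762, 20.7152, 0.0734, 18.8000)

x' = 14.0000 + 19.1000·cos(0.5062)·0.25 = 18.1762
y' = 18.4000 + 19.1000·sin(0.5062)·0.25 = 20.7152
θ' = 0.5062 + (19.1000/2.7)·tan(-0.24)·0.25 = 0.0734
v' = 19.1000 − 1.2000·0.25 = 18.8000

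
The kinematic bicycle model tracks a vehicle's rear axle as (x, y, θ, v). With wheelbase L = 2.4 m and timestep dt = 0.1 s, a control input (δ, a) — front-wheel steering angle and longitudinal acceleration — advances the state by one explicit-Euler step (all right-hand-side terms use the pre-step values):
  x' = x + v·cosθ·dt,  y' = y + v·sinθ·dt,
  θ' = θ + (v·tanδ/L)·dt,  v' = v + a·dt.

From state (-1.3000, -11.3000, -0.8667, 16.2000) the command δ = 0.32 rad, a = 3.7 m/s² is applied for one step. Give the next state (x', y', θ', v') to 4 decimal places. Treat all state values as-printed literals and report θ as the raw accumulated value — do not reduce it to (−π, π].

(-0.2513, -12.5348, -0.6430, 16.5700)

x' = -1.3000 + 16.2000·cos(-0.8667)·0.1 = -0.2513
y' = -11.3000 + 16.2000·sin(-0.8667)·0.1 = -12.5348
θ' = -0.8667 + (16.2000/2.4)·tan(0.32)·0.1 = -0.6430
v' = 16.2000 + 3.7000·0.1 = 16.5700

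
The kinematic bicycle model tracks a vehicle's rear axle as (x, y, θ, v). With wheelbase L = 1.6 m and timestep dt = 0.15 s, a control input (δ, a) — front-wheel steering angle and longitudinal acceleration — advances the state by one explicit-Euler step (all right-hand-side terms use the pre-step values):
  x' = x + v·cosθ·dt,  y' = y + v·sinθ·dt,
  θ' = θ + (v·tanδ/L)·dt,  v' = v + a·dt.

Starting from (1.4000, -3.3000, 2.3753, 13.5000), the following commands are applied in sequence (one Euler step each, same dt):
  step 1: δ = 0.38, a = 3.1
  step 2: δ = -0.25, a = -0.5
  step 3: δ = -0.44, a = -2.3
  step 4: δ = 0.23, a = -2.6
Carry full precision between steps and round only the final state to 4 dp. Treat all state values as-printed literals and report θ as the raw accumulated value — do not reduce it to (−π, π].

after step 1 (δ=0.38, a=3.1): (-0.058985, -1.895725, 2.880807, 13.965000)
after step 2 (δ=-0.25, a=-0.5): (-2.082907, -1.355615, 2.546508, 13.890000)
after step 3 (δ=-0.44, a=-2.3): (-3.808256, -0.187650, 1.933464, 13.545000)
after step 4 (δ=0.23, a=-2.6): (-4.529058, 1.711943, 2.230789, 13.155000)

(-4.5291, 1.7119, 2.2308, 13.1550)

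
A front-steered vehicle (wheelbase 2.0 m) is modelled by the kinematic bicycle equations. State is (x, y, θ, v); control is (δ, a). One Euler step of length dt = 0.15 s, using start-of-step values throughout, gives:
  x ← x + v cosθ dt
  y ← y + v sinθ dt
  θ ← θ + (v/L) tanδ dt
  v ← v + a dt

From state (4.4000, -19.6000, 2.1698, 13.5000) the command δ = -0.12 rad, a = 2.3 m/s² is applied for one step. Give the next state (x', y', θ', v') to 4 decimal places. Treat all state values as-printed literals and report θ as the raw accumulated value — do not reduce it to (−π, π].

(3.2583, -17.9276, 2.0477, 13.8450)

x' = 4.4000 + 13.5000·cos(2.1698)·0.15 = 3.2583
y' = -19.6000 + 13.5000·sin(2.1698)·0.15 = -17.9276
θ' = 2.1698 + (13.5000/2.0)·tan(-0.12)·0.15 = 2.0477
v' = 13.5000 + 2.3000·0.15 = 13.8450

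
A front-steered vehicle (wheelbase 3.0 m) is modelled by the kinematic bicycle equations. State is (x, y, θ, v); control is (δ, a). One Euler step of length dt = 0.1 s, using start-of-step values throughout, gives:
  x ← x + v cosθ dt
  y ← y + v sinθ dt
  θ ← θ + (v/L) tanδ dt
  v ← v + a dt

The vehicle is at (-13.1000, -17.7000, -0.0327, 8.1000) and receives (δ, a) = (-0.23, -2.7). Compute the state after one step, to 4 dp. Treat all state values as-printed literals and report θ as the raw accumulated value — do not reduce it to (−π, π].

(-12.2904, -17.7265, -0.0959, 7.8300)

x' = -13.1000 + 8.1000·cos(-0.0327)·0.1 = -12.2904
y' = -17.7000 + 8.1000·sin(-0.0327)·0.1 = -17.7265
θ' = -0.0327 + (8.1000/3.0)·tan(-0.23)·0.1 = -0.0959
v' = 8.1000 − 2.7000·0.1 = 7.8300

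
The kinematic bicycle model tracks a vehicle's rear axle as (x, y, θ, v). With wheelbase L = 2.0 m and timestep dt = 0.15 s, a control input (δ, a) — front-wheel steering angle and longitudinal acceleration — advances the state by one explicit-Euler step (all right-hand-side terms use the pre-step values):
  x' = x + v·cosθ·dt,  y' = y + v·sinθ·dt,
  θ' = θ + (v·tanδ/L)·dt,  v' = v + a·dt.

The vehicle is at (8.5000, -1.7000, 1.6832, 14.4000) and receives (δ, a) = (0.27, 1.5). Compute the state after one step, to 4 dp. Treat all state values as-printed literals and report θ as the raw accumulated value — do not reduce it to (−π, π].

x' = 8.5000 + 14.4000·cos(1.6832)·0.15 = 8.2577
y' = -1.7000 + 14.4000·sin(1.6832)·0.15 = 0.4464
θ' = 1.6832 + (14.4000/2.0)·tan(0.27)·0.15 = 1.9821
v' = 14.4000 + 1.5000·0.15 = 14.6250

(8.2577, 0.4464, 1.9821, 14.6250)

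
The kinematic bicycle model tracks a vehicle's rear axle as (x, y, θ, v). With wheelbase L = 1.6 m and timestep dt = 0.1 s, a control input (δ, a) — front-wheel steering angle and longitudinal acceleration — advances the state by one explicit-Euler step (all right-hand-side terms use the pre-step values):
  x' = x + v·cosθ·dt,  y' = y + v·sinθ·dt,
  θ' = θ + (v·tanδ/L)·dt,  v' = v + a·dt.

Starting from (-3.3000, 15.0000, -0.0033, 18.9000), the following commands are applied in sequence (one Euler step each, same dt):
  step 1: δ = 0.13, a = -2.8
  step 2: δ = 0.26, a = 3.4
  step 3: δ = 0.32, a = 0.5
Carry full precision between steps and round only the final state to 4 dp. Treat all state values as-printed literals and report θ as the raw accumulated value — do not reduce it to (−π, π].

(2.1291, 16.1170, 0.8534, 19.0100)

after step 1 (δ=0.13, a=-2.8): (-1.410010, 14.993763, 0.151133, 18.620000)
after step 2 (δ=0.26, a=3.4): (0.430765, 15.274103, 0.460716, 18.960000)
after step 3 (δ=0.32, a=0.5): (2.129077, 16.117045, 0.853412, 19.010000)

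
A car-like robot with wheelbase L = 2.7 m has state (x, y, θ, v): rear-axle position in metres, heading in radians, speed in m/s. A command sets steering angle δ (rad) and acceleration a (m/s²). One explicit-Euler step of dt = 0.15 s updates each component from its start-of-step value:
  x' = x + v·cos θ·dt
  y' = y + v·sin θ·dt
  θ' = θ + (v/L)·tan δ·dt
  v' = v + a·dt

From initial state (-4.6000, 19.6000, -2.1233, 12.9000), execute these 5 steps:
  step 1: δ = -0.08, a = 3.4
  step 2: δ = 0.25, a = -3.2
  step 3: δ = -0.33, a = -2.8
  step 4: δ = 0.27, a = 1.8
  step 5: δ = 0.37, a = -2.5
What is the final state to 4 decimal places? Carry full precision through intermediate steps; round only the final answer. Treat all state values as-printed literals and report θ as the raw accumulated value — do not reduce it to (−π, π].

(-9.5913, 11.3511, -1.7688, 12.4050)

after step 1 (δ=-0.08, a=3.4): (-5.615527, 17.952902, -2.180756, 13.410000)
after step 2 (δ=0.25, a=-3.2): (-6.767783, 16.304134, -1.990526, 12.930000)
after step 3 (δ=-0.33, a=-2.8): (-7.558156, 14.532984, -2.236573, 12.510000)
after step 4 (δ=0.27, a=1.8): (-8.717215, 13.057235, -2.044226, 12.780000)
after step 5 (δ=0.37, a=-2.5): (-9.591255, 11.351087, -1.768844, 12.405000)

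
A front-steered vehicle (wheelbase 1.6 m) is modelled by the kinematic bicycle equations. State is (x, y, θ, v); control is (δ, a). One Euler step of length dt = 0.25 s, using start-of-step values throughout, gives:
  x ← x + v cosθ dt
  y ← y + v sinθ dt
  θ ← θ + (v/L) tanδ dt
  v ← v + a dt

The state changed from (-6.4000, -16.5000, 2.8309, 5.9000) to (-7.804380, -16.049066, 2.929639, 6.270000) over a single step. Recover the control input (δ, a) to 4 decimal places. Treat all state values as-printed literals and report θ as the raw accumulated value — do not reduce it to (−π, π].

a = (v'−v)/dt = (0.370000)/0.25 = 1.4800
Δθ = θ'−θ = 0.098739;  (v·dt/L) = 5.9000·0.25/1.6 = 0.921875
tan δ = Δθ·L/(v·dt) = 0.107107  →  δ = 0.1067

δ = 0.1067, a = 1.4800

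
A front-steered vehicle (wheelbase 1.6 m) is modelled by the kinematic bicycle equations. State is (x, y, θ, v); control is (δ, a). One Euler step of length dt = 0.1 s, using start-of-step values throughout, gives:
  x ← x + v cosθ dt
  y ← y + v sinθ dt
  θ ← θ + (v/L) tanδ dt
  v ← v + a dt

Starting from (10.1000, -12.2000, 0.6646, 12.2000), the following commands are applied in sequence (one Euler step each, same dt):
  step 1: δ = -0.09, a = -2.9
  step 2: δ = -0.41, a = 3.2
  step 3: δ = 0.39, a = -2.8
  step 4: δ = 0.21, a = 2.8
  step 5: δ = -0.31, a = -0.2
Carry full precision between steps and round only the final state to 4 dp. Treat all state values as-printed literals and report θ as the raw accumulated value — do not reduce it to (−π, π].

(15.1179, -8.9593, 0.5008, 12.2100)

after step 1 (δ=-0.09, a=-2.9): (11.060340, -11.447572, 0.595789, 11.910000)
after step 2 (δ=-0.41, a=3.2): (12.046137, -10.779228, 0.272261, 12.230000)
after step 3 (δ=0.39, a=-2.8): (13.224089, -10.450352, 0.586461, 11.950000)
after step 4 (δ=0.21, a=2.8): (14.219410, -9.789019, 0.745651, 12.230000)
after step 5 (δ=-0.31, a=-0.2): (15.117882, -8.959274, 0.500801, 12.210000)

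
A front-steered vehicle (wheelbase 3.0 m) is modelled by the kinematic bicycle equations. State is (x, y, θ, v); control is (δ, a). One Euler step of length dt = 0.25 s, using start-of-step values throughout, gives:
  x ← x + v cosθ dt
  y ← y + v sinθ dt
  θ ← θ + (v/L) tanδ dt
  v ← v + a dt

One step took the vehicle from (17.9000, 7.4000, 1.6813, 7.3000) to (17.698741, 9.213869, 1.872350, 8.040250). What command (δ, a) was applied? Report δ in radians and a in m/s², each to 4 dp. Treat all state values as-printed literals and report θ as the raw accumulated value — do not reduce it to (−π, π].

a = (v'−v)/dt = (0.740250)/0.25 = 2.9610
Δθ = θ'−θ = 0.191050;  (v·dt/L) = 7.3000·0.25/3.0 = 0.608333
tan δ = Δθ·L/(v·dt) = 0.314055  →  δ = 0.3043

δ = 0.3043, a = 2.9610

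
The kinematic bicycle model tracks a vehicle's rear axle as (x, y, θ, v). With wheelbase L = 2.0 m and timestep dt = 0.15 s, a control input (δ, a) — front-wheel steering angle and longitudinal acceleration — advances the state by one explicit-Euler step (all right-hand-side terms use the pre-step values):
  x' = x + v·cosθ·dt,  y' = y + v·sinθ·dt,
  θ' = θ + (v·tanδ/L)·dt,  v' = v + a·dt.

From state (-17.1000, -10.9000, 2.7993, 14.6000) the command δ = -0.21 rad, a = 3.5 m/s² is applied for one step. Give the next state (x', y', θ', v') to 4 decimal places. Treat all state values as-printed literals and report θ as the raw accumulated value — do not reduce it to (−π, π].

x' = -17.1000 + 14.6000·cos(2.7993)·0.15 = -19.1630
y' = -10.9000 + 14.6000·sin(2.7993)·0.15 = -10.1649
θ' = 2.7993 + (14.6000/2.0)·tan(-0.21)·0.15 = 2.5659
v' = 14.6000 + 3.5000·0.15 = 15.1250

(-19.1630, -10.1649, 2.5659, 15.1250)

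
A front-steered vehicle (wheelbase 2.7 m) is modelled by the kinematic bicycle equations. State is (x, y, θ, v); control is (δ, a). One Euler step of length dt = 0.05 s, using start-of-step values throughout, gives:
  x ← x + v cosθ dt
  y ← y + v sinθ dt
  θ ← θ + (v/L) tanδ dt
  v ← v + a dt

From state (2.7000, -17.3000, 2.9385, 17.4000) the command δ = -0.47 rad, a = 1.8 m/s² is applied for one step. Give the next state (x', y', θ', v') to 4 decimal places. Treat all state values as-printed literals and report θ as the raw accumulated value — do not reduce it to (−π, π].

x' = 2.7000 + 17.4000·cos(2.9385)·0.05 = 1.8479
y' = -17.3000 + 17.4000·sin(2.9385)·0.05 = -17.1245
θ' = 2.9385 + (17.4000/2.7)·tan(-0.47)·0.05 = 2.7748
v' = 17.4000 + 1.8000·0.05 = 17.4900

(1.8479, -17.1245, 2.7748, 17.4900)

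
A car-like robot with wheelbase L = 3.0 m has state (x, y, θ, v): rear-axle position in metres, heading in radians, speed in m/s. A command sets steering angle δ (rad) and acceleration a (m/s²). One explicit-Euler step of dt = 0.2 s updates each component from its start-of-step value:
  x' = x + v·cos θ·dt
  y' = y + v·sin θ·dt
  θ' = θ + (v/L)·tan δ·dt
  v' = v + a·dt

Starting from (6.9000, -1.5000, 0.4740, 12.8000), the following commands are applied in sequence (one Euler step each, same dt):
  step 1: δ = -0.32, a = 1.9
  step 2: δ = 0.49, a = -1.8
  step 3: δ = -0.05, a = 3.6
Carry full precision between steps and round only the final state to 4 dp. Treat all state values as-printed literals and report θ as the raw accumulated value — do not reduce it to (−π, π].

after step 1 (δ=-0.32, a=1.9): (9.177759, -0.331491, 0.191214, 13.180000)
after step 2 (δ=0.49, a=-1.8): (11.765716, 0.169484, 0.659885, 12.820000)
after step 3 (δ=-0.05, a=3.6): (13.791437, 1.741283, 0.617116, 13.540000)

(13.7914, 1.7413, 0.6171, 13.5400)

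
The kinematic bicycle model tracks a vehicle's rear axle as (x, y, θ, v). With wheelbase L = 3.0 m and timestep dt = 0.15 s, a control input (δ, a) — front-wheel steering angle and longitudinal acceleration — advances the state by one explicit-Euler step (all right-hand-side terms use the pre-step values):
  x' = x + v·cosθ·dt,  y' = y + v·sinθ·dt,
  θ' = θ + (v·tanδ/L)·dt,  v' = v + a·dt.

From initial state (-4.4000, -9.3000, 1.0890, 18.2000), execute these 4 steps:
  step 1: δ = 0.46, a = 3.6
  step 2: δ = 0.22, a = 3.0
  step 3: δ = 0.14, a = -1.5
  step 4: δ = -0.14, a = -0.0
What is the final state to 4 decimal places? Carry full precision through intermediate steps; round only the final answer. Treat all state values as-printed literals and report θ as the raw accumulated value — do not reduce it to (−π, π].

(-4.4375, 1.4674, 1.7510, 18.9650)

after step 1 (δ=0.46, a=3.6): (-3.134995, -6.880772, 1.539858, 18.740000)
after step 2 (δ=0.22, a=3.0): (-3.048042, -4.071117, 1.749390, 19.190000)
after step 3 (δ=0.14, a=-1.5): (-3.559395, -1.238401, 1.884604, 18.965000)
after step 4 (δ=-0.14, a=-0.0): (-4.437521, 1.467425, 1.750975, 18.965000)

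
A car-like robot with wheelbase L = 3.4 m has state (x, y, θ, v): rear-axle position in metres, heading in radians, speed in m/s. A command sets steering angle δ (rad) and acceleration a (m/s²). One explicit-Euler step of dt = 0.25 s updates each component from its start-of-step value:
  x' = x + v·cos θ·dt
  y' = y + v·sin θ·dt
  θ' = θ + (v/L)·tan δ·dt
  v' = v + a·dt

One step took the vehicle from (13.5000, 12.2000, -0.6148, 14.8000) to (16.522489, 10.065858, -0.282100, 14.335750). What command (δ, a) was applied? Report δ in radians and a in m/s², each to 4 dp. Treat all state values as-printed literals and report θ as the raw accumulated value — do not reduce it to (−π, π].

δ = 0.2967, a = -1.8570

a = (v'−v)/dt = (-0.464250)/0.25 = -1.8570
Δθ = θ'−θ = 0.332700;  (v·dt/L) = 14.8000·0.25/3.4 = 1.088235
tan δ = Δθ·L/(v·dt) = 0.305724  →  δ = 0.2967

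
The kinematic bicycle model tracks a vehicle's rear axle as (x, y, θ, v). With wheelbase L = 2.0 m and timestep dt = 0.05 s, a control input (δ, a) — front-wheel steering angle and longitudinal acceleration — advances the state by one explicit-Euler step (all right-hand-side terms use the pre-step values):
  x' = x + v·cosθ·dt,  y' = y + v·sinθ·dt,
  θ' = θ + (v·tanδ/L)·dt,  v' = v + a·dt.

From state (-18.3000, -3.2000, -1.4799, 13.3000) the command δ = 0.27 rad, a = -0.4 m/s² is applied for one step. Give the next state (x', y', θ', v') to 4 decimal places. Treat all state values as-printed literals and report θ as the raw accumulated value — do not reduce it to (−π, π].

x' = -18.3000 + 13.3000·cos(-1.4799)·0.05 = -18.2396
y' = -3.2000 + 13.3000·sin(-1.4799)·0.05 = -3.8623
θ' = -1.4799 + (13.3000/2.0)·tan(0.27)·0.05 = -1.3879
v' = 13.3000 − 0.4000·0.05 = 13.2800

(-18.2396, -3.8623, -1.3879, 13.2800)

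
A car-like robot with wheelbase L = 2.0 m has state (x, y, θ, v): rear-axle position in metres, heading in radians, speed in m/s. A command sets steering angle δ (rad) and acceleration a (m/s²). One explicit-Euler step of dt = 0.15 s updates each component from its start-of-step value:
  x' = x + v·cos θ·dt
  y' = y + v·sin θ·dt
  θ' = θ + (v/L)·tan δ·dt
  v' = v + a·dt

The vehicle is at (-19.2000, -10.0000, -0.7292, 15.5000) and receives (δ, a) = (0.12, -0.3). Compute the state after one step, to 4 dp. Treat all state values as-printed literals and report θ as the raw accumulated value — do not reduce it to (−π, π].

(-17.4662, -11.5491, -0.5890, 15.4550)

x' = -19.2000 + 15.5000·cos(-0.7292)·0.15 = -17.4662
y' = -10.0000 + 15.5000·sin(-0.7292)·0.15 = -11.5491
θ' = -0.7292 + (15.5000/2.0)·tan(0.12)·0.15 = -0.5890
v' = 15.5000 − 0.3000·0.15 = 15.4550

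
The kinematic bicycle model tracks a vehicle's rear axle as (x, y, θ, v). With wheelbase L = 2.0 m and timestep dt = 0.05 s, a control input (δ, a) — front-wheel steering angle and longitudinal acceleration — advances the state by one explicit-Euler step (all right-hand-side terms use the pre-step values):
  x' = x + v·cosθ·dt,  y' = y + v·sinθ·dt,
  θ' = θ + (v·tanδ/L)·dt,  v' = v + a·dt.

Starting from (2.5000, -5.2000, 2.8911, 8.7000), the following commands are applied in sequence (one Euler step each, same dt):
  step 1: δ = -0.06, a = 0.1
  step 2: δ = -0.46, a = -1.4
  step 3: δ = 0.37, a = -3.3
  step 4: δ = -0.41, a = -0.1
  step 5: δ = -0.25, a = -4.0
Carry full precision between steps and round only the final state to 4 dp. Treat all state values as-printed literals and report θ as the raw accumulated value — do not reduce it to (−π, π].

(0.4568, -4.5451, 2.7079, 8.2650)

after step 1 (δ=-0.06, a=0.1): (2.078576, -5.092172, 2.878034, 8.705000)
after step 2 (δ=-0.46, a=-1.4): (1.658356, -4.978781, 2.770212, 8.635000)
after step 3 (δ=0.37, a=-3.3): (1.256039, -4.822098, 2.853942, 8.470000)
after step 4 (δ=-0.41, a=-0.1): (0.849940, -4.701951, 2.761909, 8.465000)
after step 5 (δ=-0.25, a=-4.0): (0.456833, -4.545084, 2.707872, 8.265000)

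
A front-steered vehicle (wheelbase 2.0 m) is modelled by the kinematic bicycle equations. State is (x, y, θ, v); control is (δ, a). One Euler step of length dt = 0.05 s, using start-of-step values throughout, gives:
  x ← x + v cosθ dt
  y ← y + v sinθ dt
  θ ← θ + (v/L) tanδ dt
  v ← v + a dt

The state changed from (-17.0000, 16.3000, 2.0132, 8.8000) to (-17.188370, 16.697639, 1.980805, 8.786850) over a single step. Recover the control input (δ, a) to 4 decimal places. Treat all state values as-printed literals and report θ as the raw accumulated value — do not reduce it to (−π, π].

δ = -0.1462, a = -0.2630

a = (v'−v)/dt = (-0.013150)/0.05 = -0.2630
Δθ = θ'−θ = -0.032395;  (v·dt/L) = 8.8000·0.05/2.0 = 0.220000
tan δ = Δθ·L/(v·dt) = -0.147250  →  δ = -0.1462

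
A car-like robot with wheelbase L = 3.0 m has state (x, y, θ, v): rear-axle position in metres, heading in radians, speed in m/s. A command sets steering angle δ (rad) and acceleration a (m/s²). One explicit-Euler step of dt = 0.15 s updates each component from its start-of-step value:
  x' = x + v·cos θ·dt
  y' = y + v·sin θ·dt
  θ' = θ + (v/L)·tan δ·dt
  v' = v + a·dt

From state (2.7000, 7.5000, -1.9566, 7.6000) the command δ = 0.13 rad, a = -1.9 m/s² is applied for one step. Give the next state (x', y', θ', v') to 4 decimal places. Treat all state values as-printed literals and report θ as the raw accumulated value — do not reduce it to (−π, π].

(2.2710, 6.4438, -1.9069, 7.3150)

x' = 2.7000 + 7.6000·cos(-1.9566)·0.15 = 2.2710
y' = 7.5000 + 7.6000·sin(-1.9566)·0.15 = 6.4438
θ' = -1.9566 + (7.6000/3.0)·tan(0.13)·0.15 = -1.9069
v' = 7.6000 − 1.9000·0.15 = 7.3150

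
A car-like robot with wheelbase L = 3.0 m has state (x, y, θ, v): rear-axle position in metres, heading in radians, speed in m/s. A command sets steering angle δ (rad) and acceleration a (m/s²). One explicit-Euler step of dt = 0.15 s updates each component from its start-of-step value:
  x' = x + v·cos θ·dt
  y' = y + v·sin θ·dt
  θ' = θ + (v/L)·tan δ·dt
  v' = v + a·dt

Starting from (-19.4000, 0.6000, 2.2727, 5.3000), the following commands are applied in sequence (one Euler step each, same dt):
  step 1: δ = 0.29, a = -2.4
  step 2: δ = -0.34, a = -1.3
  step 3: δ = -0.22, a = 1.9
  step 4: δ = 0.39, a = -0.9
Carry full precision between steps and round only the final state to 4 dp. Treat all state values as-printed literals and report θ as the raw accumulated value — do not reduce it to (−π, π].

after step 1 (δ=0.29, a=-2.4): (-19.913310, 1.207073, 2.351779, 4.940000)
after step 2 (δ=-0.34, a=-1.3): (-20.434957, 1.733348, 2.264406, 4.745000)
after step 3 (δ=-0.22, a=1.9): (-20.889991, 2.280643, 2.211353, 5.030000)
after step 4 (δ=0.39, a=-0.9): (-21.340912, 2.885574, 2.314733, 4.895000)

(-21.3409, 2.8856, 2.3147, 4.8950)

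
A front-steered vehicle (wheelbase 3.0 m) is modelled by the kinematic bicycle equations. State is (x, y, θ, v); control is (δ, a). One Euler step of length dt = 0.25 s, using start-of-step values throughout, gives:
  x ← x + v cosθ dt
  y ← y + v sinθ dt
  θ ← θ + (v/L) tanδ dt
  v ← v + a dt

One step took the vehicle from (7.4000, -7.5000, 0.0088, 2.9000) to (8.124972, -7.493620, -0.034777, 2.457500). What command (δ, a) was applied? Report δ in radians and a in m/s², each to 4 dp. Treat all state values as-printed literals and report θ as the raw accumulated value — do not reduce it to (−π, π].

a = (v'−v)/dt = (-0.442500)/0.25 = -1.7700
Δθ = θ'−θ = -0.043577;  (v·dt/L) = 2.9000·0.25/3.0 = 0.241667
tan δ = Δθ·L/(v·dt) = -0.180319  →  δ = -0.1784

δ = -0.1784, a = -1.7700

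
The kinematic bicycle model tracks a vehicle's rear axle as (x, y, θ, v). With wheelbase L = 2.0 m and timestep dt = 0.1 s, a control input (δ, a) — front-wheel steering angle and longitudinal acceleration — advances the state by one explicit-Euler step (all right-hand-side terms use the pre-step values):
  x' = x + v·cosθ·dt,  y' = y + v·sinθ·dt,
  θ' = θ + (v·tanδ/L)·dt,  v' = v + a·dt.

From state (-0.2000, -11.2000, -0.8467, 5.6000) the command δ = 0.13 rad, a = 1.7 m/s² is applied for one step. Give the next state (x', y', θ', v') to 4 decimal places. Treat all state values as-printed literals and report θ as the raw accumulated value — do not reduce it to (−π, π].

x' = -0.2000 + 5.6000·cos(-0.8467)·0.1 = 0.1710
y' = -11.2000 + 5.6000·sin(-0.8467)·0.1 = -11.6195
θ' = -0.8467 + (5.6000/2.0)·tan(0.13)·0.1 = -0.8101
v' = 5.6000 + 1.7000·0.1 = 5.7700

(0.1710, -11.6195, -0.8101, 5.7700)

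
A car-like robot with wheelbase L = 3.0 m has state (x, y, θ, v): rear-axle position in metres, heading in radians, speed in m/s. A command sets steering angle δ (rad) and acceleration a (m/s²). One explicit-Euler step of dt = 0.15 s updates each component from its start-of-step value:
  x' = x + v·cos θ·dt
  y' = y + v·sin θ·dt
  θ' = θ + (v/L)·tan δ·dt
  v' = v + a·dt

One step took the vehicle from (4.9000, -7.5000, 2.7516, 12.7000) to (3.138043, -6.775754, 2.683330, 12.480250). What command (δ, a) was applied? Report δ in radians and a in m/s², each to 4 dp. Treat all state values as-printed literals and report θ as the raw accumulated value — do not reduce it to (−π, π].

a = (v'−v)/dt = (-0.219750)/0.15 = -1.4650
Δθ = θ'−θ = -0.068270;  (v·dt/L) = 12.7000·0.15/3.0 = 0.635000
tan δ = Δθ·L/(v·dt) = -0.107512  →  δ = -0.1071

δ = -0.1071, a = -1.4650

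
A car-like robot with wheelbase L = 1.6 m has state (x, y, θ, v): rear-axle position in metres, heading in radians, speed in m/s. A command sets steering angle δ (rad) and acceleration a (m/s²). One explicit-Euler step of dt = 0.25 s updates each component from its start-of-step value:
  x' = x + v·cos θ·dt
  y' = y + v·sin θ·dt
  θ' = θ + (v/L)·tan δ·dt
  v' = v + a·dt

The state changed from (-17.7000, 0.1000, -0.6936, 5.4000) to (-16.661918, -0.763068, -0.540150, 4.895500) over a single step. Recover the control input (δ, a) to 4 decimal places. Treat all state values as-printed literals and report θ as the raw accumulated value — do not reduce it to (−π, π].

a = (v'−v)/dt = (-0.504500)/0.25 = -2.0180
Δθ = θ'−θ = 0.153450;  (v·dt/L) = 5.4000·0.25/1.6 = 0.843750
tan δ = Δθ·L/(v·dt) = 0.181867  →  δ = 0.1799

δ = 0.1799, a = -2.0180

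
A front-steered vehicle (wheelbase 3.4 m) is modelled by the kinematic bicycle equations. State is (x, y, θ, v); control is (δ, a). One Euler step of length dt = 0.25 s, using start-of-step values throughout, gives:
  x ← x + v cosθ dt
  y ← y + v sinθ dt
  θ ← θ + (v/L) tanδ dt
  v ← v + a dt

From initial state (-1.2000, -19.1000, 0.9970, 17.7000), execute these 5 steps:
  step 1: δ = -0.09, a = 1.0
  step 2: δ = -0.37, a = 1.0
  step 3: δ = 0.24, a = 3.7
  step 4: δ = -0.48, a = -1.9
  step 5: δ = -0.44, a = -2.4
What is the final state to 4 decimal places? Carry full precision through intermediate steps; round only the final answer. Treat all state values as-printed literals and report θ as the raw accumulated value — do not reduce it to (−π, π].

after step 1 (δ=-0.09, a=1.0): (1.201997, -15.383680, 0.879550, 17.950000)
after step 2 (δ=-0.37, a=1.0): (4.062768, -11.926275, 0.367628, 18.200000)
after step 3 (δ=0.24, a=3.7): (8.308748, -10.290992, 0.695117, 19.125000)
after step 4 (δ=-0.48, a=-1.9): (11.980648, -7.228721, -0.036992, 18.650000)
after step 5 (δ=-0.44, a=-2.4): (16.639958, -7.401159, -0.682585, 18.050000)

(16.6400, -7.4012, -0.6826, 18.0500)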